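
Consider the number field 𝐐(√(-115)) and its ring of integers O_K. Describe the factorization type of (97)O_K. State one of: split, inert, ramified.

97 splits in O_K

d = -115 ≡ 1 (mod 4), so O_K = ℤ[(1+√-115)/2] and disc(K) = d = -115.
disc(K) = -115 is not divisible by 97; 97 is unramified.
Compute (-115/97) via Euler: 79^((97-1)/2) mod 97 = 1, so (-115/97) = 1.
d is a quadratic residue mod p, hence 97 splits in O_K.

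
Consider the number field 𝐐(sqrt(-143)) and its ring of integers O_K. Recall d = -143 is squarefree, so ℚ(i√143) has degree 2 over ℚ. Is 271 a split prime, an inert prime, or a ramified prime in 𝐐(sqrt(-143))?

271 splits in O_K

-143 mod 4 = 1, hence disc K = -143 and O_K = ℤ[(1+√-143)/2].
271 ∤ -143, so 271 is unramified.
Compute (-143/271) via Euler: 128^((271-1)/2) mod 271 = 1, so (-143/271) = 1.
Legendre symbol 1 ⇒ 271 is split.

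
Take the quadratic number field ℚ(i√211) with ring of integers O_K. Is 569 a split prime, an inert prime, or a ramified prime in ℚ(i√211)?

-211 mod 4 = 1, hence disc K = -211 and O_K = ℤ[(1+√-211)/2].
Since gcd(569, -211) = 1 the prime 569 does not ramify.
Legendre symbol by Euler's criterion: (-211/569) ≡ (-211)^284 ≡ 568 (mod 569), i.e. (-211/569) = -1.
(-211/569) = -1, so 569 is inert.

p is inert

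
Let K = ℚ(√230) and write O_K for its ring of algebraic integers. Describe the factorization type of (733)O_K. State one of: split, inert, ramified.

remains prime (inert)

d = 230 ≡ 2 (mod 4), so O_K = ℤ[√230] and disc(K) = 4d = 920.
Since gcd(733, 920) = 1 the prime 733 does not ramify.
Euler's criterion: 230^366 mod 733 = 732. Thus (230|733) = -1.
Legendre symbol -1 ⇒ 733 is inert.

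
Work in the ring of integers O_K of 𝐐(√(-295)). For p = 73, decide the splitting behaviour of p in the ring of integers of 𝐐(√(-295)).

-295 mod 4 = 1, hence disc K = -295 and O_K = ℤ[(1+√-295)/2].
73 ∤ -295, so 73 is unramified.
Legendre symbol by Euler's criterion: (-295/73) ≡ (-295)^36 ≡ 1 (mod 73), i.e. (-295/73) = 1.
(-295/73) = 1, so 73 splits.

splits completely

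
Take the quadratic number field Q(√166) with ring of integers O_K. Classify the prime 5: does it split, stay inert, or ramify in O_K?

Since 166 ≢ 1 mod 4, the ring of integers is ℤ[√166] with discriminant 4·166 = 664.
Since gcd(5, 664) = 1 the prime 5 does not ramify.
Euler's criterion: 166^2 mod 5 = 1. Thus (166|5) = 1.
Legendre symbol 1 ⇒ 5 is split.

5 splits in O_K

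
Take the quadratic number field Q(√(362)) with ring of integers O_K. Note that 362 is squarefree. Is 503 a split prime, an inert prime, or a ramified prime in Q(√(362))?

inert — (503) stays prime in O_K

362 mod 4 = 2, hence disc K = 4·362 = 1448 and O_K = ℤ[√362].
503 ∤ 1448, so 503 is unramified.
Legendre symbol by Euler's criterion: (362/503) ≡ 362^251 ≡ 502 (mod 503), i.e. (362/503) = -1.
d is a non-residue mod p, hence 503 remains inert in O_K.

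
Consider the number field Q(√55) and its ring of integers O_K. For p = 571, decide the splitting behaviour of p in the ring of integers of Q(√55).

split — (571) = 𝔭₁𝔭₂ with 𝔭₁ ≠ 𝔭₂

d = 55 ≡ 3 (mod 4), so O_K = ℤ[√55] and disc(K) = 4d = 220.
Since gcd(571, 220) = 1 the prime 571 does not ramify.
Compute (55/571) via Euler: 55^((571-1)/2) mod 571 = 1, so (55/571) = 1.
Legendre symbol 1 ⇒ 571 is split.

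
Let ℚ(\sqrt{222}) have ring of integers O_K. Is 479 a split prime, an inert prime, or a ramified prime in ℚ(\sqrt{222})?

remains prime (inert)

222 mod 4 = 2, hence disc K = 4·222 = 888 and O_K = ℤ[√222].
479 ∤ 888, so 479 is unramified.
Euler's criterion: 222^239 mod 479 = 478. Thus (222|479) = -1.
Legendre symbol -1 ⇒ 479 is inert.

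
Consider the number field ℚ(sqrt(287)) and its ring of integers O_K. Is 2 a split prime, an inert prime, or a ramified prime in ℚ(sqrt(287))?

d = 287 ≡ 3 (mod 4), so O_K = ℤ[√287] and disc(K) = 4d = 1148.
2 divides disc(K) = 1148, so 2 ramifies.

ramified — (2) = 𝔭²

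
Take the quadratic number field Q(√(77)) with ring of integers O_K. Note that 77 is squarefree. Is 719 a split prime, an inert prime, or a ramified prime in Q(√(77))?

inert — (719) stays prime in O_K

d = 77 ≡ 1 (mod 4), so O_K = ℤ[(1+√77)/2] and disc(K) = d = 77.
719 ∤ 77, so 719 is unramified.
(77/719) = 77^359 mod 719 = 718, giving Legendre symbol -1.
(77/719) = -1, so 719 is inert.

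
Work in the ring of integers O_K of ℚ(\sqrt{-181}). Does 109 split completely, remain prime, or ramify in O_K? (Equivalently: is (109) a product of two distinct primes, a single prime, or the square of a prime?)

inert

Since -181 ≢ 1 mod 4, the ring of integers is ℤ[√-181] with discriminant 4·(-181) = -724.
Since gcd(109, -724) = 1 the prime 109 does not ramify.
Euler's criterion: (-181)^54 mod 109 = 108. Thus (-181|109) = -1.
d is a non-residue mod p, hence 109 remains inert in O_K.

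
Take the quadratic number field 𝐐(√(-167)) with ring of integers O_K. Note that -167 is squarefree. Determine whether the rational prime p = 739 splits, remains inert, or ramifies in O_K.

inert — (739) stays prime in O_K

d = -167 ≡ 1 (mod 4), so O_K = ℤ[(1+√-167)/2] and disc(K) = d = -167.
Since gcd(739, -167) = 1 the prime 739 does not ramify.
Compute (-167/739) via Euler: 572^((739-1)/2) mod 739 = 738, so (-167/739) = -1.
(-167/739) = -1, so 739 is inert.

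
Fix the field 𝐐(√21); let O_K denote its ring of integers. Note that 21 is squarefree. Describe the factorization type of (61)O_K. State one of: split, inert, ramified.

Since 21 ≡ 1 mod 4, the ring of integers is ℤ[(1+√21)/2] with discriminant 21.
disc(K) = 21 is not divisible by 61; 61 is unramified.
Euler's criterion: 21^30 mod 61 = 60. Thus (21|61) = -1.
(21/61) = -1, so 61 is inert.

inert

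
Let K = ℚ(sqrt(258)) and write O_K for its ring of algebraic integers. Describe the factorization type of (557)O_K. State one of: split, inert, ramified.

258 mod 4 = 2, hence disc K = 4·258 = 1032 and O_K = ℤ[√258].
557 ∤ 1032, so 557 is unramified.
Euler's criterion: 258^278 mod 557 = 1. Thus (258|557) = 1.
d is a quadratic residue mod p, hence 557 splits in O_K.

splits completely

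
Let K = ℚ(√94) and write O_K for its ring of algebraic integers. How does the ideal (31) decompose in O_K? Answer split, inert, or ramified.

splits completely

d = 94 ≡ 2 (mod 4), so O_K = ℤ[√94] and disc(K) = 4d = 376.
Since gcd(31, 376) = 1 the prime 31 does not ramify.
Compute (94/31) via Euler: 1^((31-1)/2) mod 31 = 1, so (94/31) = 1.
(94/31) = 1, so 31 splits.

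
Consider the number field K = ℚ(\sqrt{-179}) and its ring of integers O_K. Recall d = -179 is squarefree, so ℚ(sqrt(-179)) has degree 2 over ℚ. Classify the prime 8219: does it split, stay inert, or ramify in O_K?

d = -179 ≡ 1 (mod 4), so O_K = ℤ[(1+√-179)/2] and disc(K) = d = -179.
disc(K) = -179 is not divisible by 8219; 8219 is unramified.
(-179/8219) = 8040^4109 mod 8219 = 8218, giving Legendre symbol -1.
Legendre symbol -1 ⇒ 8219 is inert.

8219 remains inert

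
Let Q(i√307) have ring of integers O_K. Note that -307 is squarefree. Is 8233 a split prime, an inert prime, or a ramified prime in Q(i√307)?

d = -307 ≡ 1 (mod 4), so O_K = ℤ[(1+√-307)/2] and disc(K) = d = -307.
Since gcd(8233, -307) = 1 the prime 8233 does not ramify.
(-307/8233) = 7926^4116 mod 8233 = 1, giving Legendre symbol 1.
d is a quadratic residue mod p, hence 8233 splits in O_K.

split — (8233) = 𝔭₁𝔭₂ with 𝔭₁ ≠ 𝔭₂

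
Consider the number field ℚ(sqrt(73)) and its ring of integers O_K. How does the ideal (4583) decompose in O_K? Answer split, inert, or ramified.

73 mod 4 = 1, hence disc K = 73 and O_K = ℤ[(1+√73)/2].
disc(K) = 73 is not divisible by 4583; 4583 is unramified.
Legendre symbol by Euler's criterion: (73/4583) ≡ 73^2291 ≡ 1 (mod 4583), i.e. (73/4583) = 1.
(73/4583) = 1, so 4583 splits.

4583 splits in O_K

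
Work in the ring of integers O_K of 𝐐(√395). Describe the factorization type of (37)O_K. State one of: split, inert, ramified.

d = 395 ≡ 3 (mod 4), so O_K = ℤ[√395] and disc(K) = 4d = 1580.
disc(K) = 1580 is not divisible by 37; 37 is unramified.
Compute (395/37) via Euler: 25^((37-1)/2) mod 37 = 1, so (395/37) = 1.
Legendre symbol 1 ⇒ 37 is split.

split — (37) = 𝔭₁𝔭₂ with 𝔭₁ ≠ 𝔭₂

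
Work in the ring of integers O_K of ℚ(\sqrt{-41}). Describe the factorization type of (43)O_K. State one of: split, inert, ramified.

-41 mod 4 = 3, hence disc K = 4·(-41) = -164 and O_K = ℤ[√-41].
43 ∤ -164, so 43 is unramified.
Compute (-41/43) via Euler: 2^((43-1)/2) mod 43 = 42, so (-41/43) = -1.
d is a non-residue mod p, hence 43 remains inert in O_K.

remains prime (inert)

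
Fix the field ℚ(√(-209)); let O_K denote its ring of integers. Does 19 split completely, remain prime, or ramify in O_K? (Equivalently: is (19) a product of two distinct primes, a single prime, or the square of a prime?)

Since -209 ≢ 1 mod 4, the ring of integers is ℤ[√-209] with discriminant 4·(-209) = -836.
Ramification test: 19 | -836. The prime 19 ramifies in K.

p ramifies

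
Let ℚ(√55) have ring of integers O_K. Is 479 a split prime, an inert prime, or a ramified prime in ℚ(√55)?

d = 55 ≡ 3 (mod 4), so O_K = ℤ[√55] and disc(K) = 4d = 220.
Since gcd(479, 220) = 1 the prime 479 does not ramify.
Legendre symbol by Euler's criterion: (55/479) ≡ 55^239 ≡ 1 (mod 479), i.e. (55/479) = 1.
d is a quadratic residue mod p, hence 479 splits in O_K.

splits completely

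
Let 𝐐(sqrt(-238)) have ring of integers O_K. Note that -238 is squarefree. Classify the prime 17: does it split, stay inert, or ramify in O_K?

Since -238 ≢ 1 mod 4, the ring of integers is ℤ[√-238] with discriminant 4·(-238) = -952.
Ramification test: 17 | -952. The prime 17 ramifies in K.

p ramifies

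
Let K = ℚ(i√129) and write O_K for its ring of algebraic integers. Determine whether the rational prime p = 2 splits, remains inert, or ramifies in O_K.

2 is ramified

d = -129 ≡ 3 (mod 4), so O_K = ℤ[√-129] and disc(K) = 4d = -516.
Ramification test: 2 | -516. The prime 2 ramifies in K.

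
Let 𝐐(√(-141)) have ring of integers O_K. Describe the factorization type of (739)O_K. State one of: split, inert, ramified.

Since -141 ≢ 1 mod 4, the ring of integers is ℤ[√-141] with discriminant 4·(-141) = -564.
739 ∤ -564, so 739 is unramified.
Legendre symbol by Euler's criterion: (-141/739) ≡ (-141)^369 ≡ 738 (mod 739), i.e. (-141/739) = -1.
d is a non-residue mod p, hence 739 remains inert in O_K.

remains prime (inert)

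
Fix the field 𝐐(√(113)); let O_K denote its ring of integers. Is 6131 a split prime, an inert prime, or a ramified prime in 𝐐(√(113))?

113 mod 4 = 1, hence disc K = 113 and O_K = ℤ[(1+√113)/2].
6131 ∤ 113, so 6131 is unramified.
Compute (113/6131) via Euler: 113^((6131-1)/2) mod 6131 = 6130, so (113/6131) = -1.
(113/6131) = -1, so 6131 is inert.

inert — (6131) stays prime in O_K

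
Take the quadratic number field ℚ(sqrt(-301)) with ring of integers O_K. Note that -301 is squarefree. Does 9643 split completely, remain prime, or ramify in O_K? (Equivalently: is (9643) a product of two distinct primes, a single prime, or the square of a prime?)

inert — (9643) stays prime in O_K

-301 mod 4 = 3, hence disc K = 4·(-301) = -1204 and O_K = ℤ[√-301].
Since gcd(9643, -1204) = 1 the prime 9643 does not ramify.
Compute (-301/9643) via Euler: 9342^((9643-1)/2) mod 9643 = 9642, so (-301/9643) = -1.
d is a non-residue mod p, hence 9643 remains inert in O_K.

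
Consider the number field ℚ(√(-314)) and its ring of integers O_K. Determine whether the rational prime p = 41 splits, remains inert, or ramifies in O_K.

d = -314 ≡ 2 (mod 4), so O_K = ℤ[√-314] and disc(K) = 4d = -1256.
Since gcd(41, -1256) = 1 the prime 41 does not ramify.
Compute (-314/41) via Euler: 14^((41-1)/2) mod 41 = 40, so (-314/41) = -1.
d is a non-residue mod p, hence 41 remains inert in O_K.

p is inert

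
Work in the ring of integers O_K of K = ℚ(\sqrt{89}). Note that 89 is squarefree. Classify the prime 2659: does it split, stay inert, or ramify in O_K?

d = 89 ≡ 1 (mod 4), so O_K = ℤ[(1+√89)/2] and disc(K) = d = 89.
Since gcd(2659, 89) = 1 the prime 2659 does not ramify.
Legendre symbol by Euler's criterion: (89/2659) ≡ 89^1329 ≡ 1 (mod 2659), i.e. (89/2659) = 1.
(89/2659) = 1, so 2659 splits.

2659 splits in O_K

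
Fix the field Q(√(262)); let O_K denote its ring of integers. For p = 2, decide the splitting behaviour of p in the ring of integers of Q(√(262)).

ramifies in O_K

262 mod 4 = 2, hence disc K = 4·262 = 1048 and O_K = ℤ[√262].
Ramification test: 2 | 1048. The prime 2 ramifies in K.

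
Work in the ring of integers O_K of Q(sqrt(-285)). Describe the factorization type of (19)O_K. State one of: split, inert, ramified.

p ramifies

-285 mod 4 = 3, hence disc K = 4·(-285) = -1140 and O_K = ℤ[√-285].
19 divides disc(K) = -1140, so 19 ramifies.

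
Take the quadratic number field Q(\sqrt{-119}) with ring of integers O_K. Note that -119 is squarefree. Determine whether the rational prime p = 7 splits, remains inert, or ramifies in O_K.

ramified

d = -119 ≡ 1 (mod 4), so O_K = ℤ[(1+√-119)/2] and disc(K) = d = -119.
7 divides disc(K) = -119, so 7 ramifies.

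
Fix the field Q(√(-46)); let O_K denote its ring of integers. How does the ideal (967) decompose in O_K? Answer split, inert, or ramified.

split

Since -46 ≢ 1 mod 4, the ring of integers is ℤ[√-46] with discriminant 4·(-46) = -184.
disc(K) = -184 is not divisible by 967; 967 is unramified.
Compute (-46/967) via Euler: 921^((967-1)/2) mod 967 = 1, so (-46/967) = 1.
(-46/967) = 1, so 967 splits.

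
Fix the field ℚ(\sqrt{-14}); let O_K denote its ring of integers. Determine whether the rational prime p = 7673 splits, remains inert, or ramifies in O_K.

d = -14 ≡ 2 (mod 4), so O_K = ℤ[√-14] and disc(K) = 4d = -56.
Since gcd(7673, -56) = 1 the prime 7673 does not ramify.
Legendre symbol by Euler's criterion: (-14/7673) ≡ (-14)^3836 ≡ 1 (mod 7673), i.e. (-14/7673) = 1.
d is a quadratic residue mod p, hence 7673 splits in O_K.

p splits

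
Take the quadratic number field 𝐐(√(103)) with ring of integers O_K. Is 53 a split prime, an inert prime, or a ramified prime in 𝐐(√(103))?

53 remains inert

103 mod 4 = 3, hence disc K = 4·103 = 412 and O_K = ℤ[√103].
53 ∤ 412, so 53 is unramified.
Compute (103/53) via Euler: 50^((53-1)/2) mod 53 = 52, so (103/53) = -1.
Legendre symbol -1 ⇒ 53 is inert.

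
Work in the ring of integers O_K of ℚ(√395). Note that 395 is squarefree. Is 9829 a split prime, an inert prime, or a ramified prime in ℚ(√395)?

d = 395 ≡ 3 (mod 4), so O_K = ℤ[√395] and disc(K) = 4d = 1580.
disc(K) = 1580 is not divisible by 9829; 9829 is unramified.
Compute (395/9829) via Euler: 395^((9829-1)/2) mod 9829 = 9828, so (395/9829) = -1.
(395/9829) = -1, so 9829 is inert.

inert — (9829) stays prime in O_K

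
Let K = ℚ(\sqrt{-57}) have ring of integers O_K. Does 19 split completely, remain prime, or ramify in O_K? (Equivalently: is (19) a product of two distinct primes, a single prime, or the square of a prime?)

ramified — (19) = 𝔭²

d = -57 ≡ 3 (mod 4), so O_K = ℤ[√-57] and disc(K) = 4d = -228.
19 divides disc(K) = -228, so 19 ramifies.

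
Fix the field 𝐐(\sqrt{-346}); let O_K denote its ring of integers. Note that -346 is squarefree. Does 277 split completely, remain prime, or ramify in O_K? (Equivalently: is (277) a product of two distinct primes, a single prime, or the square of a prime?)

d = -346 ≡ 2 (mod 4), so O_K = ℤ[√-346] and disc(K) = 4d = -1384.
disc(K) = -1384 is not divisible by 277; 277 is unramified.
Euler's criterion: (-346)^138 mod 277 = 1. Thus (-346|277) = 1.
Legendre symbol 1 ⇒ 277 is split.

splits completely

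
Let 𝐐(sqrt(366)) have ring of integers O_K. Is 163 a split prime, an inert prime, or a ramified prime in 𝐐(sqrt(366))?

366 mod 4 = 2, hence disc K = 4·366 = 1464 and O_K = ℤ[√366].
Since gcd(163, 1464) = 1 the prime 163 does not ramify.
(366/163) = 40^81 mod 163 = 1, giving Legendre symbol 1.
Legendre symbol 1 ⇒ 163 is split.

split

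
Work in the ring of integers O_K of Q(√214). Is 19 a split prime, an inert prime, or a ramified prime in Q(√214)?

19 splits in O_K

d = 214 ≡ 2 (mod 4), so O_K = ℤ[√214] and disc(K) = 4d = 856.
disc(K) = 856 is not divisible by 19; 19 is unramified.
Euler's criterion: 214^9 mod 19 = 1. Thus (214|19) = 1.
(214/19) = 1, so 19 splits.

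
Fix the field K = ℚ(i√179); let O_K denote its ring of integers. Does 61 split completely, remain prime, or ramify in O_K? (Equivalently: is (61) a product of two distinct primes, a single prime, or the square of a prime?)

-179 mod 4 = 1, hence disc K = -179 and O_K = ℤ[(1+√-179)/2].
Since gcd(61, -179) = 1 the prime 61 does not ramify.
(-179/61) = 4^30 mod 61 = 1, giving Legendre symbol 1.
d is a quadratic residue mod p, hence 61 splits in O_K.

splits completely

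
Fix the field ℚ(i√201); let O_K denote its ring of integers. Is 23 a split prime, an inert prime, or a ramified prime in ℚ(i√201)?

-201 mod 4 = 3, hence disc K = 4·(-201) = -804 and O_K = ℤ[√-201].
23 ∤ -804, so 23 is unramified.
(-201/23) = 6^11 mod 23 = 1, giving Legendre symbol 1.
d is a quadratic residue mod p, hence 23 splits in O_K.

split — (23) = 𝔭₁𝔭₂ with 𝔭₁ ≠ 𝔭₂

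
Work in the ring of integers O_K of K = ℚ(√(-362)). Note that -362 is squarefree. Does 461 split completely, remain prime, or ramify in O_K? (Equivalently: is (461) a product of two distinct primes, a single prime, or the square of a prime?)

Since -362 ≢ 1 mod 4, the ring of integers is ℤ[√-362] with discriminant 4·(-362) = -1448.
disc(K) = -1448 is not divisible by 461; 461 is unramified.
(-362/461) = 99^230 mod 461 = 460, giving Legendre symbol -1.
Legendre symbol -1 ⇒ 461 is inert.

461 remains inert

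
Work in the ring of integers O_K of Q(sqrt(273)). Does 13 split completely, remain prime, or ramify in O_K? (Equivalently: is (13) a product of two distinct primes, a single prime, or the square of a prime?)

p ramifies

d = 273 ≡ 1 (mod 4), so O_K = ℤ[(1+√273)/2] and disc(K) = d = 273.
Ramification test: 13 | 273. The prime 13 ramifies in K.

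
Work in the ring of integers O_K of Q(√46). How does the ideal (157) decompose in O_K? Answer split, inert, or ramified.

split

d = 46 ≡ 2 (mod 4), so O_K = ℤ[√46] and disc(K) = 4d = 184.
157 ∤ 184, so 157 is unramified.
Compute (46/157) via Euler: 46^((157-1)/2) mod 157 = 1, so (46/157) = 1.
Legendre symbol 1 ⇒ 157 is split.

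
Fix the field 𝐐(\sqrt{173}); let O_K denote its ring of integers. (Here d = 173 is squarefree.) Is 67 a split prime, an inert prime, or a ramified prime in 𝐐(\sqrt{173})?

d = 173 ≡ 1 (mod 4), so O_K = ℤ[(1+√173)/2] and disc(K) = d = 173.
Since gcd(67, 173) = 1 the prime 67 does not ramify.
Euler's criterion: 173^33 mod 67 = 1. Thus (173|67) = 1.
(173/67) = 1, so 67 splits.

splits completely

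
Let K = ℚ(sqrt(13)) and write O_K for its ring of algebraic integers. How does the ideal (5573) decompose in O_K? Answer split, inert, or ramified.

Since 13 ≡ 1 mod 4, the ring of integers is ℤ[(1+√13)/2] with discriminant 13.
5573 ∤ 13, so 5573 is unramified.
Euler's criterion: 13^2786 mod 5573 = 1. Thus (13|5573) = 1.
d is a quadratic residue mod p, hence 5573 splits in O_K.

5573 splits in O_K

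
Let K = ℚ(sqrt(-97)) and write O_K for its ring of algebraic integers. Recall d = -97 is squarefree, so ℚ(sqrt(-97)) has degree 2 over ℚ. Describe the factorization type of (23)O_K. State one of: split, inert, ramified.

split — (23) = 𝔭₁𝔭₂ with 𝔭₁ ≠ 𝔭₂

d = -97 ≡ 3 (mod 4), so O_K = ℤ[√-97] and disc(K) = 4d = -388.
Since gcd(23, -388) = 1 the prime 23 does not ramify.
Legendre symbol by Euler's criterion: (-97/23) ≡ (-97)^11 ≡ 1 (mod 23), i.e. (-97/23) = 1.
d is a quadratic residue mod p, hence 23 splits in O_K.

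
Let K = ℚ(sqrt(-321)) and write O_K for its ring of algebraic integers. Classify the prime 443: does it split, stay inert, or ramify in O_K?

inert

-321 mod 4 = 3, hence disc K = 4·(-321) = -1284 and O_K = ℤ[√-321].
443 ∤ -1284, so 443 is unramified.
Euler's criterion: (-321)^221 mod 443 = 442. Thus (-321|443) = -1.
d is a non-residue mod p, hence 443 remains inert in O_K.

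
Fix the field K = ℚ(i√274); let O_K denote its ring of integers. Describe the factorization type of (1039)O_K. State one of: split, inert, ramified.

split

Since -274 ≢ 1 mod 4, the ring of integers is ℤ[√-274] with discriminant 4·(-274) = -1096.
1039 ∤ -1096, so 1039 is unramified.
Compute (-274/1039) via Euler: 765^((1039-1)/2) mod 1039 = 1, so (-274/1039) = 1.
Legendre symbol 1 ⇒ 1039 is split.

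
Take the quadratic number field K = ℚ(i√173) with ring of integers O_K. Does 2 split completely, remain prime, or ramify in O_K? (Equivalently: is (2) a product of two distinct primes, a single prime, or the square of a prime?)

-173 mod 4 = 3, hence disc K = 4·(-173) = -692 and O_K = ℤ[√-173].
2 divides disc(K) = -692, so 2 ramifies.

2 is ramified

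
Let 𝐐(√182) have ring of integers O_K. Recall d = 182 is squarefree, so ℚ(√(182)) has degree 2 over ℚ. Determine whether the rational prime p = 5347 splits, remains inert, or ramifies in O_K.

d = 182 ≡ 2 (mod 4), so O_K = ℤ[√182] and disc(K) = 4d = 728.
Since gcd(5347, 728) = 1 the prime 5347 does not ramify.
Euler's criterion: 182^2673 mod 5347 = 5346. Thus (182|5347) = -1.
d is a non-residue mod p, hence 5347 remains inert in O_K.

inert — (5347) stays prime in O_K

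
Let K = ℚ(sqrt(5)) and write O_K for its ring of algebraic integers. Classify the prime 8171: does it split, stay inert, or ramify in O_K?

d = 5 ≡ 1 (mod 4), so O_K = ℤ[(1+√5)/2] and disc(K) = d = 5.
Since gcd(8171, 5) = 1 the prime 8171 does not ramify.
Compute (5/8171) via Euler: 5^((8171-1)/2) mod 8171 = 1, so (5/8171) = 1.
(5/8171) = 1, so 8171 splits.

8171 splits in O_K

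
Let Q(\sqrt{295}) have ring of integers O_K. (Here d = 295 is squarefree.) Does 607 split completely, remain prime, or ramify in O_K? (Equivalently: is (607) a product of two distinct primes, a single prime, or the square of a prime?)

295 mod 4 = 3, hence disc K = 4·295 = 1180 and O_K = ℤ[√295].
Since gcd(607, 1180) = 1 the prime 607 does not ramify.
Compute (295/607) via Euler: 295^((607-1)/2) mod 607 = 1, so (295/607) = 1.
Legendre symbol 1 ⇒ 607 is split.

split — (607) = 𝔭₁𝔭₂ with 𝔭₁ ≠ 𝔭₂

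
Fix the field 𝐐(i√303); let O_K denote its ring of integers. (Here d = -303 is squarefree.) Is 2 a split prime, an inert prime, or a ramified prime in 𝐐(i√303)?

-303 mod 4 = 1, hence disc K = -303 and O_K = ℤ[(1+√-303)/2].
disc(K) = -303 is not divisible by 2; 2 is unramified.
For p = 2 with d ≡ 1 (mod 4): d mod 8 = 1, so 2 splits.

2 splits in O_K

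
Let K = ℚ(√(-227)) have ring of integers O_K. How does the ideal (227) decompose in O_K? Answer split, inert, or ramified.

-227 mod 4 = 1, hence disc K = -227 and O_K = ℤ[(1+√-227)/2].
227 divides disc(K) = -227, so 227 ramifies.

227 is ramified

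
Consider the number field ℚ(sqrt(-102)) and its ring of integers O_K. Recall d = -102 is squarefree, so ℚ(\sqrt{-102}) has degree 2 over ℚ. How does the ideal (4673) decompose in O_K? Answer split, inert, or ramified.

-102 mod 4 = 2, hence disc K = 4·(-102) = -408 and O_K = ℤ[√-102].
disc(K) = -408 is not divisible by 4673; 4673 is unramified.
Legendre symbol by Euler's criterion: (-102/4673) ≡ (-102)^2336 ≡ 4672 (mod 4673), i.e. (-102/4673) = -1.
(-102/4673) = -1, so 4673 is inert.

p is inert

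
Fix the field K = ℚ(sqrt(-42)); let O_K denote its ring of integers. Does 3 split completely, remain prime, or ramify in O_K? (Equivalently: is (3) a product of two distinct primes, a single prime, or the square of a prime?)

d = -42 ≡ 2 (mod 4), so O_K = ℤ[√-42] and disc(K) = 4d = -168.
3 divides disc(K) = -168, so 3 ramifies.

p ramifies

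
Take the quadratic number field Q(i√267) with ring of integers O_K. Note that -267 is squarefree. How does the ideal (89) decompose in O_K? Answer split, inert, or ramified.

ramifies in O_K

-267 mod 4 = 1, hence disc K = -267 and O_K = ℤ[(1+√-267)/2].
disc(K) = -267 = 89·(-3), so p = 89 is ramified.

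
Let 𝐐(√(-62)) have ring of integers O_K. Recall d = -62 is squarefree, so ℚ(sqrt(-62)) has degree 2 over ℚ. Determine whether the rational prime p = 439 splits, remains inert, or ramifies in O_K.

Since -62 ≢ 1 mod 4, the ring of integers is ℤ[√-62] with discriminant 4·(-62) = -248.
439 ∤ -248, so 439 is unramified.
(-62/439) = 377^219 mod 439 = 1, giving Legendre symbol 1.
(-62/439) = 1, so 439 splits.

split — (439) = 𝔭₁𝔭₂ with 𝔭₁ ≠ 𝔭₂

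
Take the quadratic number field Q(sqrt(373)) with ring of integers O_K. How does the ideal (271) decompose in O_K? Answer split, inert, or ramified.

d = 373 ≡ 1 (mod 4), so O_K = ℤ[(1+√373)/2] and disc(K) = d = 373.
disc(K) = 373 is not divisible by 271; 271 is unramified.
(373/271) = 102^135 mod 271 = 270, giving Legendre symbol -1.
Legendre symbol -1 ⇒ 271 is inert.

p is inert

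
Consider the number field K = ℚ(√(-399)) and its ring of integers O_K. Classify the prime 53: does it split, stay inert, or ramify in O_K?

-399 mod 4 = 1, hence disc K = -399 and O_K = ℤ[(1+√-399)/2].
Since gcd(53, -399) = 1 the prime 53 does not ramify.
Compute (-399/53) via Euler: 25^((53-1)/2) mod 53 = 1, so (-399/53) = 1.
d is a quadratic residue mod p, hence 53 splits in O_K.

splits completely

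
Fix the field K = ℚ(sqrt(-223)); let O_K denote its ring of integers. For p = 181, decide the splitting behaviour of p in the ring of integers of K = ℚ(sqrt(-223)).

d = -223 ≡ 1 (mod 4), so O_K = ℤ[(1+√-223)/2] and disc(K) = d = -223.
Since gcd(181, -223) = 1 the prime 181 does not ramify.
(-223/181) = 139^90 mod 181 = 1, giving Legendre symbol 1.
(-223/181) = 1, so 181 splits.

split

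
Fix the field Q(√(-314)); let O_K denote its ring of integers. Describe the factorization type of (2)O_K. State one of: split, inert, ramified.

Since -314 ≢ 1 mod 4, the ring of integers is ℤ[√-314] with discriminant 4·(-314) = -1256.
2 divides disc(K) = -1256, so 2 ramifies.

ramified — (2) = 𝔭²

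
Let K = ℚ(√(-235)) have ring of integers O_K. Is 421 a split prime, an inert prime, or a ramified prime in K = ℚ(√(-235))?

inert

-235 mod 4 = 1, hence disc K = -235 and O_K = ℤ[(1+√-235)/2].
Since gcd(421, -235) = 1 the prime 421 does not ramify.
Euler's criterion: (-235)^210 mod 421 = 420. Thus (-235|421) = -1.
d is a non-residue mod p, hence 421 remains inert in O_K.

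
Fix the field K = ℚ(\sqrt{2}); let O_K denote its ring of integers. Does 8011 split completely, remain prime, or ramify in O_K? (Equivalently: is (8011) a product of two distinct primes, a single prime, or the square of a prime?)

inert — (8011) stays prime in O_K

d = 2 ≡ 2 (mod 4), so O_K = ℤ[√2] and disc(K) = 4d = 8.
Since gcd(8011, 8) = 1 the prime 8011 does not ramify.
Compute (2/8011) via Euler: 2^((8011-1)/2) mod 8011 = 8010, so (2/8011) = -1.
d is a non-residue mod p, hence 8011 remains inert in O_K.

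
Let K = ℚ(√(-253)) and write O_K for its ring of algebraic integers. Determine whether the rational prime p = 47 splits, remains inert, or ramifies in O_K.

inert

Since -253 ≢ 1 mod 4, the ring of integers is ℤ[√-253] with discriminant 4·(-253) = -1012.
47 ∤ -1012, so 47 is unramified.
Legendre symbol by Euler's criterion: (-253/47) ≡ (-253)^23 ≡ 46 (mod 47), i.e. (-253/47) = -1.
Legendre symbol -1 ⇒ 47 is inert.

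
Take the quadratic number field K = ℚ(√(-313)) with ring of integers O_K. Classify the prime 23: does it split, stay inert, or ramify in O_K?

-313 mod 4 = 3, hence disc K = 4·(-313) = -1252 and O_K = ℤ[√-313].
Since gcd(23, -1252) = 1 the prime 23 does not ramify.
Legendre symbol by Euler's criterion: (-313/23) ≡ (-313)^11 ≡ 1 (mod 23), i.e. (-313/23) = 1.
Legendre symbol 1 ⇒ 23 is split.

p splits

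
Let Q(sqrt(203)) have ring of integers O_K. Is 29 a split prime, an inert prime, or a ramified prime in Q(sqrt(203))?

ramified — (29) = 𝔭²

d = 203 ≡ 3 (mod 4), so O_K = ℤ[√203] and disc(K) = 4d = 812.
Ramification test: 29 | 812. The prime 29 ramifies in K.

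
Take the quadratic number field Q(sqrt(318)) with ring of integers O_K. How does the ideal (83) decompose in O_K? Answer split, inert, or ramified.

split — (83) = 𝔭₁𝔭₂ with 𝔭₁ ≠ 𝔭₂

318 mod 4 = 2, hence disc K = 4·318 = 1272 and O_K = ℤ[√318].
Since gcd(83, 1272) = 1 the prime 83 does not ramify.
Compute (318/83) via Euler: 69^((83-1)/2) mod 83 = 1, so (318/83) = 1.
(318/83) = 1, so 83 splits.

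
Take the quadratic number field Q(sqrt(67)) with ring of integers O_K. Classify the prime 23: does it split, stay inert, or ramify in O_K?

inert — (23) stays prime in O_K

Since 67 ≢ 1 mod 4, the ring of integers is ℤ[√67] with discriminant 4·67 = 268.
disc(K) = 268 is not divisible by 23; 23 is unramified.
(67/23) = 21^11 mod 23 = 22, giving Legendre symbol -1.
Legendre symbol -1 ⇒ 23 is inert.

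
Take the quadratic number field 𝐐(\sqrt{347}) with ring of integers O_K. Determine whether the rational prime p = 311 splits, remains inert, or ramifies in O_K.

d = 347 ≡ 3 (mod 4), so O_K = ℤ[√347] and disc(K) = 4d = 1388.
disc(K) = 1388 is not divisible by 311; 311 is unramified.
Compute (347/311) via Euler: 36^((311-1)/2) mod 311 = 1, so (347/311) = 1.
Legendre symbol 1 ⇒ 311 is split.

splits completely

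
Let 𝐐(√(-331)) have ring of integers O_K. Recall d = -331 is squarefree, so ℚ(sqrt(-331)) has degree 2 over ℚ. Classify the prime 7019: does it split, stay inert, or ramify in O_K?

-331 mod 4 = 1, hence disc K = -331 and O_K = ℤ[(1+√-331)/2].
7019 ∤ -331, so 7019 is unramified.
Legendre symbol by Euler's criterion: (-331/7019) ≡ (-331)^3509 ≡ 1 (mod 7019), i.e. (-331/7019) = 1.
Legendre symbol 1 ⇒ 7019 is split.

splits completely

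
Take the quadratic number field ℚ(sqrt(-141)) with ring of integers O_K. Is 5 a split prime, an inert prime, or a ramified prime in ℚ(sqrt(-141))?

d = -141 ≡ 3 (mod 4), so O_K = ℤ[√-141] and disc(K) = 4d = -564.
Since gcd(5, -564) = 1 the prime 5 does not ramify.
Compute (-141/5) via Euler: 4^((5-1)/2) mod 5 = 1, so (-141/5) = 1.
(-141/5) = 1, so 5 splits.

split — (5) = 𝔭₁𝔭₂ with 𝔭₁ ≠ 𝔭₂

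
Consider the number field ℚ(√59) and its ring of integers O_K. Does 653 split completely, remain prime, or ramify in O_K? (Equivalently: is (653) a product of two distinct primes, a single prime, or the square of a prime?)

splits completely

59 mod 4 = 3, hence disc K = 4·59 = 236 and O_K = ℤ[√59].
653 ∤ 236, so 653 is unramified.
Compute (59/653) via Euler: 59^((653-1)/2) mod 653 = 1, so (59/653) = 1.
d is a quadratic residue mod p, hence 653 splits in O_K.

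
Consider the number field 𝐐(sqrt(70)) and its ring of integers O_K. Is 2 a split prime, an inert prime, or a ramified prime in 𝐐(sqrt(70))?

ramified

70 mod 4 = 2, hence disc K = 4·70 = 280 and O_K = ℤ[√70].
2 divides disc(K) = 280, so 2 ramifies.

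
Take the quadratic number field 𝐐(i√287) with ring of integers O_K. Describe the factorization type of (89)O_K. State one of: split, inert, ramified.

Since -287 ≡ 1 mod 4, the ring of integers is ℤ[(1+√-287)/2] with discriminant -287.
disc(K) = -287 is not divisible by 89; 89 is unramified.
Euler's criterion: (-287)^44 mod 89 = 1. Thus (-287|89) = 1.
(-287/89) = 1, so 89 splits.

split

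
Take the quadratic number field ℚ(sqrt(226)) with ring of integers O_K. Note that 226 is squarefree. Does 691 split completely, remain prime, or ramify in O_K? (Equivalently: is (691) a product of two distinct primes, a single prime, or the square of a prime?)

d = 226 ≡ 2 (mod 4), so O_K = ℤ[√226] and disc(K) = 4d = 904.
disc(K) = 904 is not divisible by 691; 691 is unramified.
Compute (226/691) via Euler: 226^((691-1)/2) mod 691 = 690, so (226/691) = -1.
(226/691) = -1, so 691 is inert.

inert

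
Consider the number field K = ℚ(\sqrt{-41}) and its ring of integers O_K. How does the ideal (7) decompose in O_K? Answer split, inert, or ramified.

split

-41 mod 4 = 3, hence disc K = 4·(-41) = -164 and O_K = ℤ[√-41].
Since gcd(7, -164) = 1 the prime 7 does not ramify.
Legendre symbol by Euler's criterion: (-41/7) ≡ (-41)^3 ≡ 1 (mod 7), i.e. (-41/7) = 1.
(-41/7) = 1, so 7 splits.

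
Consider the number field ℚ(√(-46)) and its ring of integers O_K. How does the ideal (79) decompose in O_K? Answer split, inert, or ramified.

remains prime (inert)

d = -46 ≡ 2 (mod 4), so O_K = ℤ[√-46] and disc(K) = 4d = -184.
disc(K) = -184 is not divisible by 79; 79 is unramified.
Compute (-46/79) via Euler: 33^((79-1)/2) mod 79 = 78, so (-46/79) = -1.
(-46/79) = -1, so 79 is inert.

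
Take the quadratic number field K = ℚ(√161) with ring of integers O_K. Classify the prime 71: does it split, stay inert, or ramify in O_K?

71 splits in O_K

d = 161 ≡ 1 (mod 4), so O_K = ℤ[(1+√161)/2] and disc(K) = d = 161.
disc(K) = 161 is not divisible by 71; 71 is unramified.
Compute (161/71) via Euler: 19^((71-1)/2) mod 71 = 1, so (161/71) = 1.
Legendre symbol 1 ⇒ 71 is split.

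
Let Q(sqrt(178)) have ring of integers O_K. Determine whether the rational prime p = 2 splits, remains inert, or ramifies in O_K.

ramified — (2) = 𝔭²

178 mod 4 = 2, hence disc K = 4·178 = 712 and O_K = ℤ[√178].
disc(K) = 712 = 2·356, so p = 2 is ramified.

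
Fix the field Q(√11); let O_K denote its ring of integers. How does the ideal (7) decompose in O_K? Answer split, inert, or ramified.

11 mod 4 = 3, hence disc K = 4·11 = 44 and O_K = ℤ[√11].
Since gcd(7, 44) = 1 the prime 7 does not ramify.
Legendre symbol by Euler's criterion: (11/7) ≡ 11^3 ≡ 1 (mod 7), i.e. (11/7) = 1.
Legendre symbol 1 ⇒ 7 is split.

splits completely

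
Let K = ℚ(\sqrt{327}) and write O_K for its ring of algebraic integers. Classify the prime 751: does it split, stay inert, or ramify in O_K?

p is inert

Since 327 ≢ 1 mod 4, the ring of integers is ℤ[√327] with discriminant 4·327 = 1308.
disc(K) = 1308 is not divisible by 751; 751 is unramified.
Compute (327/751) via Euler: 327^((751-1)/2) mod 751 = 750, so (327/751) = -1.
(327/751) = -1, so 751 is inert.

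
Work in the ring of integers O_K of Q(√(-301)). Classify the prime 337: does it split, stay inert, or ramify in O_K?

337 splits in O_K

Since -301 ≢ 1 mod 4, the ring of integers is ℤ[√-301] with discriminant 4·(-301) = -1204.
Since gcd(337, -1204) = 1 the prime 337 does not ramify.
(-301/337) = 36^168 mod 337 = 1, giving Legendre symbol 1.
(-301/337) = 1, so 337 splits.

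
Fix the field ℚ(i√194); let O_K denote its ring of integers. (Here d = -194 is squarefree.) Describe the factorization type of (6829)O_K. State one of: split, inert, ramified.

d = -194 ≡ 2 (mod 4), so O_K = ℤ[√-194] and disc(K) = 4d = -776.
Since gcd(6829, -776) = 1 the prime 6829 does not ramify.
Euler's criterion: (-194)^3414 mod 6829 = 1. Thus (-194|6829) = 1.
d is a quadratic residue mod p, hence 6829 splits in O_K.

splits completely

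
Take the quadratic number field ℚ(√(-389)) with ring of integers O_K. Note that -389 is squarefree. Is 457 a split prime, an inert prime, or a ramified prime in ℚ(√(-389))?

p splits

d = -389 ≡ 3 (mod 4), so O_K = ℤ[√-389] and disc(K) = 4d = -1556.
disc(K) = -1556 is not divisible by 457; 457 is unramified.
(-389/457) = 68^228 mod 457 = 1, giving Legendre symbol 1.
Legendre symbol 1 ⇒ 457 is split.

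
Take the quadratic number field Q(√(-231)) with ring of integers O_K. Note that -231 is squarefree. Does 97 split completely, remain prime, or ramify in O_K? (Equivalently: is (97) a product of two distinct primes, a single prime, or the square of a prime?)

97 remains inert

d = -231 ≡ 1 (mod 4), so O_K = ℤ[(1+√-231)/2] and disc(K) = d = -231.
Since gcd(97, -231) = 1 the prime 97 does not ramify.
Euler's criterion: (-231)^48 mod 97 = 96. Thus (-231|97) = -1.
d is a non-residue mod p, hence 97 remains inert in O_K.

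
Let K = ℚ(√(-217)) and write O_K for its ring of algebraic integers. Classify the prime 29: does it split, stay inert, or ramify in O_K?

inert

-217 mod 4 = 3, hence disc K = 4·(-217) = -868 and O_K = ℤ[√-217].
Since gcd(29, -868) = 1 the prime 29 does not ramify.
Euler's criterion: (-217)^14 mod 29 = 28. Thus (-217|29) = -1.
d is a non-residue mod p, hence 29 remains inert in O_K.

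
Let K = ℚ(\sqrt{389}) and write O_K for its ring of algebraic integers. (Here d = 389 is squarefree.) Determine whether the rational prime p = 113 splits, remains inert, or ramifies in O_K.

Since 389 ≡ 1 mod 4, the ring of integers is ℤ[(1+√389)/2] with discriminant 389.
Since gcd(113, 389) = 1 the prime 113 does not ramify.
Euler's criterion: 389^56 mod 113 = 1. Thus (389|113) = 1.
d is a quadratic residue mod p, hence 113 splits in O_K.

split — (113) = 𝔭₁𝔭₂ with 𝔭₁ ≠ 𝔭₂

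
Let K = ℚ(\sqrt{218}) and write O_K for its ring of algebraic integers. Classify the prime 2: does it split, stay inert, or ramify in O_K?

Since 218 ≢ 1 mod 4, the ring of integers is ℤ[√218] with discriminant 4·218 = 872.
2 divides disc(K) = 872, so 2 ramifies.

ramified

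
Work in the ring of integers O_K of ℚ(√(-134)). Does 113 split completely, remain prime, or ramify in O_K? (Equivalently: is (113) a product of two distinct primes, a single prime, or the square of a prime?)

inert

d = -134 ≡ 2 (mod 4), so O_K = ℤ[√-134] and disc(K) = 4d = -536.
Since gcd(113, -536) = 1 the prime 113 does not ramify.
Euler's criterion: (-134)^56 mod 113 = 112. Thus (-134|113) = -1.
Legendre symbol -1 ⇒ 113 is inert.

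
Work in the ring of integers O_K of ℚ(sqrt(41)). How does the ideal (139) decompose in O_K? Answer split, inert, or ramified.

Since 41 ≡ 1 mod 4, the ring of integers is ℤ[(1+√41)/2] with discriminant 41.
disc(K) = 41 is not divisible by 139; 139 is unramified.
Compute (41/139) via Euler: 41^((139-1)/2) mod 139 = 1, so (41/139) = 1.
(41/139) = 1, so 139 splits.

splits completely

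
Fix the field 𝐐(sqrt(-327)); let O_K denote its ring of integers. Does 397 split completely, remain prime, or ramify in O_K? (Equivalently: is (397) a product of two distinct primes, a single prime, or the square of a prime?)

inert — (397) stays prime in O_K

d = -327 ≡ 1 (mod 4), so O_K = ℤ[(1+√-327)/2] and disc(K) = d = -327.
Since gcd(397, -327) = 1 the prime 397 does not ramify.
(-327/397) = 70^198 mod 397 = 396, giving Legendre symbol -1.
d is a non-residue mod p, hence 397 remains inert in O_K.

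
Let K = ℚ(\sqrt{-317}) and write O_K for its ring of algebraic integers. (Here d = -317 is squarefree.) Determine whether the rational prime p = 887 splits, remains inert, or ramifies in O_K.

887 remains inert

-317 mod 4 = 3, hence disc K = 4·(-317) = -1268 and O_K = ℤ[√-317].
887 ∤ -1268, so 887 is unramified.
Legendre symbol by Euler's criterion: (-317/887) ≡ (-317)^443 ≡ 886 (mod 887), i.e. (-317/887) = -1.
(-317/887) = -1, so 887 is inert.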